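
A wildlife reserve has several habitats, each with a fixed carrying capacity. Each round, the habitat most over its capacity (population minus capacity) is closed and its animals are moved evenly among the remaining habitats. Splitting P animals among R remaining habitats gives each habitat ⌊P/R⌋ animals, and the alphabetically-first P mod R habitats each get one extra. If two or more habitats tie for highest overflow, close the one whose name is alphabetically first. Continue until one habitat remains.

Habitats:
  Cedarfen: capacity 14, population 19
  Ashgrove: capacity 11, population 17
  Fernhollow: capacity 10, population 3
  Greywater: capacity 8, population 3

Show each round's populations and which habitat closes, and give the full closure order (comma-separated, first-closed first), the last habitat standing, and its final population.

Round 1: Ashgrove=17 Cedarfen=19 Fernhollow=3 Greywater=3 → close Ashgrove (overflow 6)
  17÷3 = 5 each, +1 to first 2
Round 2: Cedarfen=25 Fernhollow=9 Greywater=8 → close Cedarfen (overflow 11)
  25÷2 = 12 each, +1 to first 1
Round 3: Fernhollow=22 Greywater=20 → close Fernhollow (overflow 12)
  22÷1 = 22 each, +1 to first 0

Closure order: Ashgrove, Cedarfen, Fernhollow
Last habitat: Greywater with 42 animals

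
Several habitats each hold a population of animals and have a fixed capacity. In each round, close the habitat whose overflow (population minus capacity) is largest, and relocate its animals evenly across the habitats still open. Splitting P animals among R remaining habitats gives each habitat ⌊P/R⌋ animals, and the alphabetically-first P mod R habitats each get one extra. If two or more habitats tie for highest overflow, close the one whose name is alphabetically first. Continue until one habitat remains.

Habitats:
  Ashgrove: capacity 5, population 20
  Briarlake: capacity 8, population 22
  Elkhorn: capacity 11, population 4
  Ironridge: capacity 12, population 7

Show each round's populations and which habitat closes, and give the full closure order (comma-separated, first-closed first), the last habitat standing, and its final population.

Round 1: Ashgrove=20 Briarlake=22 Elkhorn=4 Ironridge=7 → close Ashgrove (overflow 15)
  20÷3 = 6 each, +1 to first 2
Round 2: Briarlake=29 Elkhorn=11 Ironridge=13 → close Briarlake (overflow 21)
  29÷2 = 14 each, +1 to first 1
Round 3: Elkhorn=26 Ironridge=27 → close Elkhorn (overflow 15)
  26÷1 = 26 each, +1 to first 0

Closure order: Ashgrove, Briarlake, Elkhorn
Last habitat: Ironridge with 53 animals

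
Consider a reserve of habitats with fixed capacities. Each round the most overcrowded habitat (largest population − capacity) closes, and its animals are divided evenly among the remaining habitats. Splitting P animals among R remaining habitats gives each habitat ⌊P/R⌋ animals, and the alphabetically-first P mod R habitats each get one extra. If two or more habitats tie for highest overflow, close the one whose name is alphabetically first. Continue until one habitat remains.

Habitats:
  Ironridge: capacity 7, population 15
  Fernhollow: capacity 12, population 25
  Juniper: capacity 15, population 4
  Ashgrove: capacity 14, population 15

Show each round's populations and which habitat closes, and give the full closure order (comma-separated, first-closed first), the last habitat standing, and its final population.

Closure order: Fernhollow, Ironridge, Ashgrove
Last habitat: Juniper with 59 animals

Round 1: Ashgrove=15 Fernhollow=25 Ironridge=15 Juniper=4 → close Fernhollow (overflow 13)
  25÷3 = 8 each, +1 to first 1
Round 2: Ashgrove=24 Ironridge=23 Juniper=12 → close Ironridge (overflow 16)
  23÷2 = 11 each, +1 to first 1
Round 3: Ashgrove=36 Juniper=23 → close Ashgrove (overflow 22)
  36÷1 = 36 each, +1 to first 0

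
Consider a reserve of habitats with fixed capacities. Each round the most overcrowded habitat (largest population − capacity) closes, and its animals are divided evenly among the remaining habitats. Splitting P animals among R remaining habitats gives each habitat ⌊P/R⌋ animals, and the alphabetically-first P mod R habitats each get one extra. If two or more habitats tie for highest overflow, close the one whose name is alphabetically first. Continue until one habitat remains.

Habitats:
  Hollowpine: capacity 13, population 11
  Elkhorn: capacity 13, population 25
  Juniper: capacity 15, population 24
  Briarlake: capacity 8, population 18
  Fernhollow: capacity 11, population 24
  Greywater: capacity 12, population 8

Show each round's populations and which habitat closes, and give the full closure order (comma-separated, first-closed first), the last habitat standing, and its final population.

Round 1: Briarlake=18 Elkhorn=25 Fernhollow=24 Greywater=8 Hollowpine=11 Juniper=24 → close Fernhollow (overflow 13)
  24÷5 = 4 each, +1 to first 4
Round 2: Briarlake=23 Elkhorn=30 Greywater=13 Hollowpine=16 Juniper=28 → close Elkhorn (overflow 17)
  30÷4 = 7 each, +1 to first 2
Round 3: Briarlake=31 Greywater=21 Hollowpine=23 Juniper=35 → close Briarlake (overflow 23)
  31÷3 = 10 each, +1 to first 1
Round 4: Greywater=32 Hollowpine=33 Juniper=45 → close Juniper (overflow 30)
  45÷2 = 22 each, +1 to first 1
Round 5: Greywater=55 Hollowpine=55 → close Greywater (overflow 43)
  55÷1 = 55 each, +1 to first 0

Closure order: Fernhollow, Elkhorn, Briarlake, Juniper, Greywater
Last habitat: Hollowpine with 110 animals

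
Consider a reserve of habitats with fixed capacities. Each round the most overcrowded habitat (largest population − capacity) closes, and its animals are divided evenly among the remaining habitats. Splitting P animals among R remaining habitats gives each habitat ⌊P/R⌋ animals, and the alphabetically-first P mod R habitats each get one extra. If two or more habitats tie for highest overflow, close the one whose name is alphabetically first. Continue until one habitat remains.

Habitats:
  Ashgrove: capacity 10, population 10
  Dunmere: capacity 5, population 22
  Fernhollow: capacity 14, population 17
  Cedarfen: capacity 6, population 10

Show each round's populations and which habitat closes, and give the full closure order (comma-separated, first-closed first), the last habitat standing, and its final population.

Closure order: Dunmere, Cedarfen, Fernhollow
Last habitat: Ashgrove with 59 animals

Round 1: Ashgrove=10 Cedarfen=10 Dunmere=22 Fernhollow=17 → close Dunmere (overflow 17)
  22÷3 = 7 each, +1 to first 1
Round 2: Ashgrove=18 Cedarfen=17 Fernhollow=24 → close Cedarfen (overflow 11)
  17÷2 = 8 each, +1 to first 1
Round 3: Ashgrove=27 Fernhollow=32 → close Fernhollow (overflow 18)
  32÷1 = 32 each, +1 to first 0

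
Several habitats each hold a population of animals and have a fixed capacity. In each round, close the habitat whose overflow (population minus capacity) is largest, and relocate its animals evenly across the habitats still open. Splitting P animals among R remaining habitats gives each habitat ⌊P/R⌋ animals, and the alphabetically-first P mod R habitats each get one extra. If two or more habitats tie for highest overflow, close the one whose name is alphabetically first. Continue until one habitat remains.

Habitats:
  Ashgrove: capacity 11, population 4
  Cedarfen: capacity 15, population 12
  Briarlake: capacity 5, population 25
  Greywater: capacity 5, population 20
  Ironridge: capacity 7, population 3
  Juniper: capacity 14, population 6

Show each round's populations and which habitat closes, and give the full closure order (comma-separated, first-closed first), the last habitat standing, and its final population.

Closure order: Briarlake, Greywater, Cedarfen, Ironridge, Ashgrove
Last habitat: Juniper with 70 animals

Round 1: Ashgrove=4 Briarlake=25 Cedarfen=12 Greywater=20 Ironridge=3 Juniper=6 → close Briarlake (overflow 20)
  25÷5 = 5 each, +1 to first 0
Round 2: Ashgrove=9 Cedarfen=17 Greywater=25 Ironridge=8 Juniper=11 → close Greywater (overflow 20)
  25÷4 = 6 each, +1 to first 1
Round 3: Ashgrove=16 Cedarfen=23 Ironridge=14 Juniper=17 → close Cedarfen (overflow 8)
  23÷3 = 7 each, +1 to first 2
Round 4: Ashgrove=24 Ironridge=22 Juniper=24 → close Ironridge (overflow 15)
  22÷2 = 11 each, +1 to first 0
Round 5: Ashgrove=35 Juniper=35 → close Ashgrove (overflow 24)
  35÷1 = 35 each, +1 to first 0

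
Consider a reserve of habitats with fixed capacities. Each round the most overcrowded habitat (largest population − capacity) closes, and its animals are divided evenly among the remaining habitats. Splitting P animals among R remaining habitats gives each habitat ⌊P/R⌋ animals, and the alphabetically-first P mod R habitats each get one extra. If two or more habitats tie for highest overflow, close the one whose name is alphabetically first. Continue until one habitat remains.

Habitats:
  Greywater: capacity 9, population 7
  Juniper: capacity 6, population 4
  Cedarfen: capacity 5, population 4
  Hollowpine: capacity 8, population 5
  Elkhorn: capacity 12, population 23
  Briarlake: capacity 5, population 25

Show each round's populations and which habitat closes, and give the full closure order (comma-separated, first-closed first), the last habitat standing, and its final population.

Round 1: Briarlake=25 Cedarfen=4 Elkhorn=23 Greywater=7 Hollowpine=5 Juniper=4 → close Briarlake (overflow 20)
  25÷5 = 5 each, +1 to first 0
Round 2: Cedarfen=9 Elkhorn=28 Greywater=12 Hollowpine=10 Juniper=9 → close Elkhorn (overflow 16)
  28÷4 = 7 each, +1 to first 0
Round 3: Cedarfen=16 Greywater=19 Hollowpine=17 Juniper=16 → close Cedarfen (overflow 11)
  16÷3 = 5 each, +1 to first 1
Round 4: Greywater=25 Hollowpine=22 Juniper=21 → close Greywater (overflow 16)
  25÷2 = 12 each, +1 to first 1
Round 5: Hollowpine=35 Juniper=33 → close Hollowpine (overflow 27)
  35÷1 = 35 each, +1 to first 0

Closure order: Briarlake, Elkhorn, Cedarfen, Greywater, Hollowpine
Last habitat: Juniper with 68 animals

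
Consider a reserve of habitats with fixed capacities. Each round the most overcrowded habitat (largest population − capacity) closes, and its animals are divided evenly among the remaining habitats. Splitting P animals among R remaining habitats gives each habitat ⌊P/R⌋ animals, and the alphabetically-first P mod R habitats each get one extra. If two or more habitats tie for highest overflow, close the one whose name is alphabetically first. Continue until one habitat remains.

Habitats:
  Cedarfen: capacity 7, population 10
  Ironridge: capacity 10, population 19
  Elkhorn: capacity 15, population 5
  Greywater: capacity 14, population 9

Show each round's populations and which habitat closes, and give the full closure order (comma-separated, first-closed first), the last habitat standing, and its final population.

Round 1: Cedarfen=10 Elkhorn=5 Greywater=9 Ironridge=19 → close Ironridge (overflow 9)
  19÷3 = 6 each, +1 to first 1
Round 2: Cedarfen=17 Elkhorn=11 Greywater=15 → close Cedarfen (overflow 10)
  17÷2 = 8 each, +1 to first 1
Round 3: Elkhorn=20 Greywater=23 → close Greywater (overflow 9)
  23÷1 = 23 each, +1 to first 0

Closure order: Ironridge, Cedarfen, Greywater
Last habitat: Elkhorn with 43 animals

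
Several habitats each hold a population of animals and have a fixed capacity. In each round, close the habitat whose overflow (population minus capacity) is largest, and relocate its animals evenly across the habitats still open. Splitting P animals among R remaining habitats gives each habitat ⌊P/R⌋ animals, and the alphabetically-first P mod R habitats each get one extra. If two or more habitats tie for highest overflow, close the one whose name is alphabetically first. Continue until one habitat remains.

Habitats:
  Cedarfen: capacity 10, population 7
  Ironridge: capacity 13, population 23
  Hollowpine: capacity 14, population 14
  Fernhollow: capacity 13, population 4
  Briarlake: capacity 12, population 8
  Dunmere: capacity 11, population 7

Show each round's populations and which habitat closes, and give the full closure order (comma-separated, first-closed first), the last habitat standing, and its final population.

Closure order: Ironridge, Hollowpine, Cedarfen, Briarlake, Dunmere
Last habitat: Fernhollow with 63 animals

Round 1: Briarlake=8 Cedarfen=7 Dunmere=7 Fernhollow=4 Hollowpine=14 Ironridge=23 → close Ironridge (overflow 10)
  23÷5 = 4 each, +1 to first 3
Round 2: Briarlake=13 Cedarfen=12 Dunmere=12 Fernhollow=8 Hollowpine=18 → close Hollowpine (overflow 4)
  18÷4 = 4 each, +1 to first 2
Round 3: Briarlake=18 Cedarfen=17 Dunmere=16 Fernhollow=12 → close Cedarfen (overflow 7)
  17÷3 = 5 each, +1 to first 2
Round 4: Briarlake=24 Dunmere=22 Fernhollow=17 → close Briarlake (overflow 12)
  24÷2 = 12 each, +1 to first 0
Round 5: Dunmere=34 Fernhollow=29 → close Dunmere (overflow 23)
  34÷1 = 34 each, +1 to first 0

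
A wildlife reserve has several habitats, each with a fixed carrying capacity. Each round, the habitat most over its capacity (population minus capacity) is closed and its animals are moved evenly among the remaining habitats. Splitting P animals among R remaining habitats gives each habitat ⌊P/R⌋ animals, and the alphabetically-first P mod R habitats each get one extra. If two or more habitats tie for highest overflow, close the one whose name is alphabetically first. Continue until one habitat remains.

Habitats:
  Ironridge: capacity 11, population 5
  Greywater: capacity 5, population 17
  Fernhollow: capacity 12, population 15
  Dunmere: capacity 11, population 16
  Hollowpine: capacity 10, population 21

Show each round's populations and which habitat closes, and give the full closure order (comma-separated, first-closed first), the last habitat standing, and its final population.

Round 1: Dunmere=16 Fernhollow=15 Greywater=17 Hollowpine=21 Ironridge=5 → close Greywater (overflow 12)
  17÷4 = 4 each, +1 to first 1
Round 2: Dunmere=21 Fernhollow=19 Hollowpine=25 Ironridge=9 → close Hollowpine (overflow 15)
  25÷3 = 8 each, +1 to first 1
Round 3: Dunmere=30 Fernhollow=27 Ironridge=17 → close Dunmere (overflow 19)
  30÷2 = 15 each, +1 to first 0
Round 4: Fernhollow=42 Ironridge=32 → close Fernhollow (overflow 30)
  42÷1 = 42 each, +1 to first 0

Closure order: Greywater, Hollowpine, Dunmere, Fernhollow
Last habitat: Ironridge with 74 animals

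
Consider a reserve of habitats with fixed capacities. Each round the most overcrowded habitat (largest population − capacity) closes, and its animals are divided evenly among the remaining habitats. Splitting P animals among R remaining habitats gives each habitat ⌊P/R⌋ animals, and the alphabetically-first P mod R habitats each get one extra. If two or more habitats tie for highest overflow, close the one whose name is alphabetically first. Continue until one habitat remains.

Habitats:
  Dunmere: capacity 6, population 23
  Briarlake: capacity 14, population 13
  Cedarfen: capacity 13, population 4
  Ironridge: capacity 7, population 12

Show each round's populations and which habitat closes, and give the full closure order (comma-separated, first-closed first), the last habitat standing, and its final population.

Closure order: Dunmere, Ironridge, Briarlake
Last habitat: Cedarfen with 52 animals

Round 1: Briarlake=13 Cedarfen=4 Dunmere=23 Ironridge=12 → close Dunmere (overflow 17)
  23÷3 = 7 each, +1 to first 2
Round 2: Briarlake=21 Cedarfen=12 Ironridge=19 → close Ironridge (overflow 12)
  19÷2 = 9 each, +1 to first 1
Round 3: Briarlake=31 Cedarfen=21 → close Briarlake (overflow 17)
  31÷1 = 31 each, +1 to first 0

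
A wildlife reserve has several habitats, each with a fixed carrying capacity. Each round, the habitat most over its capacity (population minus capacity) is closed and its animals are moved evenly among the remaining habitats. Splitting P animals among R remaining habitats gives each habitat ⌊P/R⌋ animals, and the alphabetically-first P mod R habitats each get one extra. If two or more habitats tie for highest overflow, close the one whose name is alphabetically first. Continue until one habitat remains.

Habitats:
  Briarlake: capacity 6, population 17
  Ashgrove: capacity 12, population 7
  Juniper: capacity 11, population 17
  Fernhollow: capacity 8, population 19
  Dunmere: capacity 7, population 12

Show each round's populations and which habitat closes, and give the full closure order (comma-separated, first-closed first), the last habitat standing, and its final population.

Closure order: Briarlake, Fernhollow, Dunmere, Juniper
Last habitat: Ashgrove with 72 animals

Round 1: Ashgrove=7 Briarlake=17 Dunmere=12 Fernhollow=19 Juniper=17 → close Briarlake (overflow 11)
  17÷4 = 4 each, +1 to first 1
Round 2: Ashgrove=12 Dunmere=16 Fernhollow=23 Juniper=21 → close Fernhollow (overflow 15)
  23÷3 = 7 each, +1 to first 2
Round 3: Ashgrove=20 Dunmere=24 Juniper=28 → close Dunmere (overflow 17)
  24÷2 = 12 each, +1 to first 0
Round 4: Ashgrove=32 Juniper=40 → close Juniper (overflow 29)
  40÷1 = 40 each, +1 to first 0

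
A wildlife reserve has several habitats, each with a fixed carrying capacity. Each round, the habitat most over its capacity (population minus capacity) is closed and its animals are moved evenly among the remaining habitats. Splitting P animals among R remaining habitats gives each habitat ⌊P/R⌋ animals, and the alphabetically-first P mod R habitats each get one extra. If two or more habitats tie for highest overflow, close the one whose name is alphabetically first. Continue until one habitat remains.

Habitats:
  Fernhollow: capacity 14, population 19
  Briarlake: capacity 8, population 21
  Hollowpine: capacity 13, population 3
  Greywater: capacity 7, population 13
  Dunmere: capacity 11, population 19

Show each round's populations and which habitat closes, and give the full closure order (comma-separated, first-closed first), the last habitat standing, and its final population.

Round 1: Briarlake=21 Dunmere=19 Fernhollow=19 Greywater=13 Hollowpine=3 → close Briarlake (overflow 13)
  21÷4 = 5 each, +1 to first 1
Round 2: Dunmere=25 Fernhollow=24 Greywater=18 Hollowpine=8 → close Dunmere (overflow 14)
  25÷3 = 8 each, +1 to first 1
Round 3: Fernhollow=33 Greywater=26 Hollowpine=16 → close Fernhollow (overflow 19)
  33÷2 = 16 each, +1 to first 1
Round 4: Greywater=43 Hollowpine=32 → close Greywater (overflow 36)
  43÷1 = 43 each, +1 to first 0

Closure order: Briarlake, Dunmere, Fernhollow, Greywater
Last habitat: Hollowpine with 75 animals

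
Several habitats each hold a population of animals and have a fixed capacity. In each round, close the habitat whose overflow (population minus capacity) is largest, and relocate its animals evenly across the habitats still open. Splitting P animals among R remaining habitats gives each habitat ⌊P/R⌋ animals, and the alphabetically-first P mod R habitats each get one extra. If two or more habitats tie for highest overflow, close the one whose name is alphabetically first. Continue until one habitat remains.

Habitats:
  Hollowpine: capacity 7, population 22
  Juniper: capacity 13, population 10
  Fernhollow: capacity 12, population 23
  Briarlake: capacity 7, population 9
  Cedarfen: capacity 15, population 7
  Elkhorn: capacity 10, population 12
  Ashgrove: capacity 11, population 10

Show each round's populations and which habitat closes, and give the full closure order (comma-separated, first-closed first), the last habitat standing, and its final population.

Closure order: Hollowpine, Fernhollow, Briarlake, Elkhorn, Ashgrove, Juniper
Last habitat: Cedarfen with 93 animals

Round 1: Ashgrove=10 Briarlake=9 Cedarfen=7 Elkhorn=12 Fernhollow=23 Hollowpine=22 Juniper=10 → close Hollowpine (overflow 15)
  22÷6 = 3 each, +1 to first 4
Round 2: Ashgrove=14 Briarlake=13 Cedarfen=11 Elkhorn=16 Fernhollow=26 Juniper=13 → close Fernhollow (overflow 14)
  26÷5 = 5 each, +1 to first 1
Round 3: Ashgrove=20 Briarlake=18 Cedarfen=16 Elkhorn=21 Juniper=18 → close Briarlake (overflow 11)
  18÷4 = 4 each, +1 to first 2
Round 4: Ashgrove=25 Cedarfen=21 Elkhorn=25 Juniper=22 → close Elkhorn (overflow 15)
  25÷3 = 8 each, +1 to first 1
Round 5: Ashgrove=34 Cedarfen=29 Juniper=30 → close Ashgrove (overflow 23)
  34÷2 = 17 each, +1 to first 0
Round 6: Cedarfen=46 Juniper=47 → close Juniper (overflow 34)
  47÷1 = 47 each, +1 to first 0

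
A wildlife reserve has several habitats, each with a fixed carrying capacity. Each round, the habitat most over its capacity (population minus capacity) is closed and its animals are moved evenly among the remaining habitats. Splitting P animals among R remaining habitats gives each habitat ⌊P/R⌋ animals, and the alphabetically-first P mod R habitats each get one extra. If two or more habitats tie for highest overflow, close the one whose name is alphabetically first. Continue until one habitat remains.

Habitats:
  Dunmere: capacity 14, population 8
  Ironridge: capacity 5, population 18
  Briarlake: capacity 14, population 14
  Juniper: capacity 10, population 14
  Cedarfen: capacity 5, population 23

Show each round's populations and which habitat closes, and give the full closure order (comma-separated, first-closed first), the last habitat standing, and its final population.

Closure order: Cedarfen, Ironridge, Juniper, Briarlake
Last habitat: Dunmere with 77 animals

Round 1: Briarlake=14 Cedarfen=23 Dunmere=8 Ironridge=18 Juniper=14 → close Cedarfen (overflow 18)
  23÷4 = 5 each, +1 to first 3
Round 2: Briarlake=20 Dunmere=14 Ironridge=24 Juniper=19 → close Ironridge (overflow 19)
  24÷3 = 8 each, +1 to first 0
Round 3: Briarlake=28 Dunmere=22 Juniper=27 → close Juniper (overflow 17)
  27÷2 = 13 each, +1 to first 1
Round 4: Briarlake=42 Dunmere=35 → close Briarlake (overflow 28)
  42÷1 = 42 each, +1 to first 0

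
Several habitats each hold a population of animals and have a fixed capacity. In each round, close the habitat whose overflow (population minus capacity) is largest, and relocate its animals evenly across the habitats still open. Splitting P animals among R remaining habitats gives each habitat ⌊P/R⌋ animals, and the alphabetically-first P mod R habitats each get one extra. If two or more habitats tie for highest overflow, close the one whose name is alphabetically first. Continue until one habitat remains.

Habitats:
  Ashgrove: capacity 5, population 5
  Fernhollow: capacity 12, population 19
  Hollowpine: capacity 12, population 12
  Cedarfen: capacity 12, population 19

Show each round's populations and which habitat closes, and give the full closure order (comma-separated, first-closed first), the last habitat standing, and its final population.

Closure order: Cedarfen, Fernhollow, Ashgrove
Last habitat: Hollowpine with 55 animals

Round 1: Ashgrove=5 Cedarfen=19 Fernhollow=19 Hollowpine=12 → close Cedarfen (overflow 7)
  19÷3 = 6 each, +1 to first 1
Round 2: Ashgrove=12 Fernhollow=25 Hollowpine=18 → close Fernhollow (overflow 13)
  25÷2 = 12 each, +1 to first 1
Round 3: Ashgrove=25 Hollowpine=30 → close Ashgrove (overflow 20)
  25÷1 = 25 each, +1 to first 0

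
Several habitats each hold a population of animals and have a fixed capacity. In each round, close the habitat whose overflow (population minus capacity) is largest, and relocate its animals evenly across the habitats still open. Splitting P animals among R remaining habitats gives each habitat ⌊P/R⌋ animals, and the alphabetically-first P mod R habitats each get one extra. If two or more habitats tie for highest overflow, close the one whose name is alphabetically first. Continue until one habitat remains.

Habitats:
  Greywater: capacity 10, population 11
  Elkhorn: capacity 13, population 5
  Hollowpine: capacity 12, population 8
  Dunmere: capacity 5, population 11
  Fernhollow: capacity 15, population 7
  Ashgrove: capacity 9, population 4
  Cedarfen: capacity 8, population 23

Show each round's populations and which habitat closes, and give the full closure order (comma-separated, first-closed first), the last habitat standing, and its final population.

Round 1: Ashgrove=4 Cedarfen=23 Dunmere=11 Elkhorn=5 Fernhollow=7 Greywater=11 Hollowpine=8 → close Cedarfen (overflow 15)
  23÷6 = 3 each, +1 to first 5
Round 2: Ashgrove=8 Dunmere=15 Elkhorn=9 Fernhollow=11 Greywater=15 Hollowpine=11 → close Dunmere (overflow 10)
  15÷5 = 3 each, +1 to first 0
Round 3: Ashgrove=11 Elkhorn=12 Fernhollow=14 Greywater=18 Hollowpine=14 → close Greywater (overflow 8)
  18÷4 = 4 each, +1 to first 2
Round 4: Ashgrove=16 Elkhorn=17 Fernhollow=18 Hollowpine=18 → close Ashgrove (overflow 7)
  16÷3 = 5 each, +1 to first 1
Round 5: Elkhorn=23 Fernhollow=23 Hollowpine=23 → close Hollowpine (overflow 11)
  23÷2 = 11 each, +1 to first 1
Round 6: Elkhorn=35 Fernhollow=34 → close Elkhorn (overflow 22)
  35÷1 = 35 each, +1 to first 0

Closure order: Cedarfen, Dunmere, Greywater, Ashgrove, Hollowpine, Elkhorn
Last habitat: Fernhollow with 69 animals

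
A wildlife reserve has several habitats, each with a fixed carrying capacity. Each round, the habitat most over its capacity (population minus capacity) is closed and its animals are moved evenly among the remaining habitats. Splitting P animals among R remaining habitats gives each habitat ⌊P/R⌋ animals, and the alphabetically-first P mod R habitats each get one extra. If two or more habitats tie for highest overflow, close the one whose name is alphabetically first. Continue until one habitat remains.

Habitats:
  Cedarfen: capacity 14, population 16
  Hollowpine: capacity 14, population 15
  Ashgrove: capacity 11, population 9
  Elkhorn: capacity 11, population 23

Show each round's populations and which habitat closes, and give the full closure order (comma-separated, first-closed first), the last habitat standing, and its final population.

Round 1: Ashgrove=9 Cedarfen=16 Elkhorn=23 Hollowpine=15 → close Elkhorn (overflow 12)
  23÷3 = 7 each, +1 to first 2
Round 2: Ashgrove=17 Cedarfen=24 Hollowpine=22 → close Cedarfen (overflow 10)
  24÷2 = 12 each, +1 to first 0
Round 3: Ashgrove=29 Hollowpine=34 → close Hollowpine (overflow 20)
  34÷1 = 34 each, +1 to first 0

Closure order: Elkhorn, Cedarfen, Hollowpine
Last habitat: Ashgrove with 63 animals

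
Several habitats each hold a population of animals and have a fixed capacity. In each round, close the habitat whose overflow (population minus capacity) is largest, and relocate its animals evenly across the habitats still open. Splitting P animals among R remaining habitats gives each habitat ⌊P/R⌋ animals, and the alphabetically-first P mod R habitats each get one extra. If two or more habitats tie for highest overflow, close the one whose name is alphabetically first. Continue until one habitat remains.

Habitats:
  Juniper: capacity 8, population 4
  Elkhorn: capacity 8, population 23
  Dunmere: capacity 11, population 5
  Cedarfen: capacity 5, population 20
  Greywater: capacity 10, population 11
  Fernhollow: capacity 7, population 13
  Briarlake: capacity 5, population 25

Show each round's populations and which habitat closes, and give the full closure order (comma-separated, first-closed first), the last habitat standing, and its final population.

Round 1: Briarlake=25 Cedarfen=20 Dunmere=5 Elkhorn=23 Fernhollow=13 Greywater=11 Juniper=4 → close Briarlake (overflow 20)
  25÷6 = 4 each, +1 to first 1
Round 2: Cedarfen=25 Dunmere=9 Elkhorn=27 Fernhollow=17 Greywater=15 Juniper=8 → close Cedarfen (overflow 20)
  25÷5 = 5 each, +1 to first 0
Round 3: Dunmere=14 Elkhorn=32 Fernhollow=22 Greywater=20 Juniper=13 → close Elkhorn (overflow 24)
  32÷4 = 8 each, +1 to first 0
Round 4: Dunmere=22 Fernhollow=30 Greywater=28 Juniper=21 → close Fernhollow (overflow 23)
  30÷3 = 10 each, +1 to first 0
Round 5: Dunmere=32 Greywater=38 Juniper=31 → close Greywater (overflow 28)
  38÷2 = 19 each, +1 to first 0
Round 6: Dunmere=51 Juniper=50 → close Juniper (overflow 42)
  50÷1 = 50 each, +1 to first 0

Closure order: Briarlake, Cedarfen, Elkhorn, Fernhollow, Greywater, Juniper
Last habitat: Dunmere with 101 animals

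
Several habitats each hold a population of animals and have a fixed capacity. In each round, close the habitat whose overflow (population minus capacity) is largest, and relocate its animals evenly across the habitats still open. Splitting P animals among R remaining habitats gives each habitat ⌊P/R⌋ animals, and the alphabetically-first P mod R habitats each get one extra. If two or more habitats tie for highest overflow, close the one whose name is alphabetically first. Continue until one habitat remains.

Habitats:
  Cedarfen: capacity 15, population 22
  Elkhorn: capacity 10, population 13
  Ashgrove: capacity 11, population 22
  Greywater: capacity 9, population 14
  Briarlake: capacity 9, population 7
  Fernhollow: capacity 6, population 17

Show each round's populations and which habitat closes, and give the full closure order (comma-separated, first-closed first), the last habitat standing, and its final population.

Round 1: Ashgrove=22 Briarlake=7 Cedarfen=22 Elkhorn=13 Fernhollow=17 Greywater=14 → close Ashgrove (overflow 11)
  22÷5 = 4 each, +1 to first 2
Round 2: Briarlake=12 Cedarfen=27 Elkhorn=17 Fernhollow=21 Greywater=18 → close Fernhollow (overflow 15)
  21÷4 = 5 each, +1 to first 1
Round 3: Briarlake=18 Cedarfen=32 Elkhorn=22 Greywater=23 → close Cedarfen (overflow 17)
  32÷3 = 10 each, +1 to first 2
Round 4: Briarlake=29 Elkhorn=33 Greywater=33 → close Greywater (overflow 24)
  33÷2 = 16 each, +1 to first 1
Round 5: Briarlake=46 Elkhorn=49 → close Elkhorn (overflow 39)
  49÷1 = 49 each, +1 to first 0

Closure order: Ashgrove, Fernhollow, Cedarfen, Greywater, Elkhorn
Last habitat: Briarlake with 95 animals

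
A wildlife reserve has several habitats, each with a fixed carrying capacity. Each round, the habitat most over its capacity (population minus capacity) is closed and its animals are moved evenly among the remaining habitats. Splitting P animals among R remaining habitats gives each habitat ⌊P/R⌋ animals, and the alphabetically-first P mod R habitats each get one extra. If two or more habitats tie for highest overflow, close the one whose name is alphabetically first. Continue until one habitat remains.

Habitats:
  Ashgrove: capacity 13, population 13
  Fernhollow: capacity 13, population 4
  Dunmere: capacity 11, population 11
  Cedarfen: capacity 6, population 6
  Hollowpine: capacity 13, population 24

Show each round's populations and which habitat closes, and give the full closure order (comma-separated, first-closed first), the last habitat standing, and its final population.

Closure order: Hollowpine, Ashgrove, Cedarfen, Dunmere
Last habitat: Fernhollow with 58 animals

Round 1: Ashgrove=13 Cedarfen=6 Dunmere=11 Fernhollow=4 Hollowpine=24 → close Hollowpine (overflow 11)
  24÷4 = 6 each, +1 to first 0
Round 2: Ashgrove=19 Cedarfen=12 Dunmere=17 Fernhollow=10 → close Ashgrove (overflow 6)
  19÷3 = 6 each, +1 to first 1
Round 3: Cedarfen=19 Dunmere=23 Fernhollow=16 → close Cedarfen (overflow 13)
  19÷2 = 9 each, +1 to first 1
Round 4: Dunmere=33 Fernhollow=25 → close Dunmere (overflow 22)
  33÷1 = 33 each, +1 to first 0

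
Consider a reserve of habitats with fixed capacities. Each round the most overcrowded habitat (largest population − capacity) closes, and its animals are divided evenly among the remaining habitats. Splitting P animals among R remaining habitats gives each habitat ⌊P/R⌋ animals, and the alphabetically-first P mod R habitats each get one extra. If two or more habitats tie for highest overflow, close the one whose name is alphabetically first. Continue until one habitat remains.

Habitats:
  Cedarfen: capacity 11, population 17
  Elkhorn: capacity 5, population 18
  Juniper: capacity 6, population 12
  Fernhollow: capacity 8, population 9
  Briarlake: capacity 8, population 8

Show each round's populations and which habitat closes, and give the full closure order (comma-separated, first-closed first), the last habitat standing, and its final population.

Round 1: Briarlake=8 Cedarfen=17 Elkhorn=18 Fernhollow=9 Juniper=12 → close Elkhorn (overflow 13)
  18÷4 = 4 each, +1 to first 2
Round 2: Briarlake=13 Cedarfen=22 Fernhollow=13 Juniper=16 → close Cedarfen (overflow 11)
  22÷3 = 7 each, +1 to first 1
Round 3: Briarlake=21 Fernhollow=20 Juniper=23 → close Juniper (overflow 17)
  23÷2 = 11 each, +1 to first 1
Round 4: Briarlake=33 Fernhollow=31 → close Briarlake (overflow 25)
  33÷1 = 33 each, +1 to first 0

Closure order: Elkhorn, Cedarfen, Juniper, Briarlake
Last habitat: Fernhollow with 64 animals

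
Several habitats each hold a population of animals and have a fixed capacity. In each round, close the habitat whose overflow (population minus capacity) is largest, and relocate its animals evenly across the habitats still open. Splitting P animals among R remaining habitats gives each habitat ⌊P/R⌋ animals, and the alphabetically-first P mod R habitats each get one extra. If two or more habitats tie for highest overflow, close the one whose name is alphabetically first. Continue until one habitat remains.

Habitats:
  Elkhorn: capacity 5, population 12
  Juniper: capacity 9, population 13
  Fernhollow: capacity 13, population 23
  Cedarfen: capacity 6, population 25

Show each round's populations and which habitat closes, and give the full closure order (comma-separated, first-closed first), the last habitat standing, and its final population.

Round 1: Cedarfen=25 Elkhorn=12 Fernhollow=23 Juniper=13 → close Cedarfen (overflow 19)
  25÷3 = 8 each, +1 to first 1
Round 2: Elkhorn=21 Fernhollow=31 Juniper=21 → close Fernhollow (overflow 18)
  31÷2 = 15 each, +1 to first 1
Round 3: Elkhorn=37 Juniper=36 → close Elkhorn (overflow 32)
  37÷1 = 37 each, +1 to first 0

Closure order: Cedarfen, Fernhollow, Elkhorn
Last habitat: Juniper with 73 animals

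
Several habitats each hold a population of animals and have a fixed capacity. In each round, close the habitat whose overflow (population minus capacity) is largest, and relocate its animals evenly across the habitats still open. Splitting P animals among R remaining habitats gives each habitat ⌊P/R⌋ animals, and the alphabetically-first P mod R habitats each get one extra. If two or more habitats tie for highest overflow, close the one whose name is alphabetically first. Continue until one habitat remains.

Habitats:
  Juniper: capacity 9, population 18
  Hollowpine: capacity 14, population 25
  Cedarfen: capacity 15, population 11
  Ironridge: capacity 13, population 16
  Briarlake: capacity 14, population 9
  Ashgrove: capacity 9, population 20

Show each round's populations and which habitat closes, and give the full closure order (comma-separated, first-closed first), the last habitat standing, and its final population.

Round 1: Ashgrove=20 Briarlake=9 Cedarfen=11 Hollowpine=25 Ironridge=16 Juniper=18 → close Ashgrove (overflow 11)
  20÷5 = 4 each, +1 to first 0
Round 2: Briarlake=13 Cedarfen=15 Hollowpine=29 Ironridge=20 Juniper=22 → close Hollowpine (overflow 15)
  29÷4 = 7 each, +1 to first 1
Round 3: Briarlake=21 Cedarfen=22 Ironridge=27 Juniper=29 → close Juniper (overflow 20)
  29÷3 = 9 each, +1 to first 2
Round 4: Briarlake=31 Cedarfen=32 Ironridge=36 → close Ironridge (overflow 23)
  36÷2 = 18 each, +1 to first 0
Round 5: Briarlake=49 Cedarfen=50 → close Briarlake (overflow 35)
  49÷1 = 49 each, +1 to first 0

Closure order: Ashgrove, Hollowpine, Juniper, Ironridge, Briarlake
Last habitat: Cedarfen with 99 animals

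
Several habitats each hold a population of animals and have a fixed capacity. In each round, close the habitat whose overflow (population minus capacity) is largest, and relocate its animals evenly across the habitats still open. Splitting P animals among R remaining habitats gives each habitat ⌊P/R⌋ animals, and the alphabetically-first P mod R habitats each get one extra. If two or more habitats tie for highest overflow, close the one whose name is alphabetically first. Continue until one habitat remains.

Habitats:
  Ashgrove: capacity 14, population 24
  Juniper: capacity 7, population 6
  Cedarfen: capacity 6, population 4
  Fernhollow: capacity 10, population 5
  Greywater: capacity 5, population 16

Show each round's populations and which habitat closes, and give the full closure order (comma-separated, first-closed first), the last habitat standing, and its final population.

Closure order: Greywater, Ashgrove, Cedarfen, Juniper
Last habitat: Fernhollow with 55 animals

Round 1: Ashgrove=24 Cedarfen=4 Fernhollow=5 Greywater=16 Juniper=6 → close Greywater (overflow 11)
  16÷4 = 4 each, +1 to first 0
Round 2: Ashgrove=28 Cedarfen=8 Fernhollow=9 Juniper=10 → close Ashgrove (overflow 14)
  28÷3 = 9 each, +1 to first 1
Round 3: Cedarfen=18 Fernhollow=18 Juniper=19 → close Cedarfen (overflow 12)
  18÷2 = 9 each, +1 to first 0
Round 4: Fernhollow=27 Juniper=28 → close Juniper (overflow 21)
  28÷1 = 28 each, +1 to first 0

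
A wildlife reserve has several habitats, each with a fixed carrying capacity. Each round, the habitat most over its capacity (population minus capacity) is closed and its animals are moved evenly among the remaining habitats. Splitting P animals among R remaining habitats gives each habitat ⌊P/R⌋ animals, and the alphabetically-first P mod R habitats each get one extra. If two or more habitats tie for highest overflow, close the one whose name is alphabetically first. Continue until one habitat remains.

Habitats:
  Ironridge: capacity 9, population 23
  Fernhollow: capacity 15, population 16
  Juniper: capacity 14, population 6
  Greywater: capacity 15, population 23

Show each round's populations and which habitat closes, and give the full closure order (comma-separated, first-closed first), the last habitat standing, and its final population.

Closure order: Ironridge, Greywater, Fernhollow
Last habitat: Juniper with 68 animals

Round 1: Fernhollow=16 Greywater=23 Ironridge=23 Juniper=6 → close Ironridge (overflow 14)
  23÷3 = 7 each, +1 to first 2
Round 2: Fernhollow=24 Greywater=31 Juniper=13 → close Greywater (overflow 16)
  31÷2 = 15 each, +1 to first 1
Round 3: Fernhollow=40 Juniper=28 → close Fernhollow (overflow 25)
  40÷1 = 40 each, +1 to first 0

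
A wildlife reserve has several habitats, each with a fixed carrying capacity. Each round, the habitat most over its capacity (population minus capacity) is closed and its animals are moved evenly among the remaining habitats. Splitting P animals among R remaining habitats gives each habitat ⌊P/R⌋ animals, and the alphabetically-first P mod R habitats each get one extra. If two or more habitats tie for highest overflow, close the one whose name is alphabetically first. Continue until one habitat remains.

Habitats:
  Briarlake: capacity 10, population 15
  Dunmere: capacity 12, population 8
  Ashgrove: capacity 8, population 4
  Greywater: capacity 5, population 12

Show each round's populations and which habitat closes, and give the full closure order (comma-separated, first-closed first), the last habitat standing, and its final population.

Closure order: Greywater, Briarlake, Ashgrove
Last habitat: Dunmere with 39 animals

Round 1: Ashgrove=4 Briarlake=15 Dunmere=8 Greywater=12 → close Greywater (overflow 7)
  12÷3 = 4 each, +1 to first 0
Round 2: Ashgrove=8 Briarlake=19 Dunmere=12 → close Briarlake (overflow 9)
  19÷2 = 9 each, +1 to first 1
Round 3: Ashgrove=18 Dunmere=21 → close Ashgrove (overflow 10)
  18÷1 = 18 each, +1 to first 0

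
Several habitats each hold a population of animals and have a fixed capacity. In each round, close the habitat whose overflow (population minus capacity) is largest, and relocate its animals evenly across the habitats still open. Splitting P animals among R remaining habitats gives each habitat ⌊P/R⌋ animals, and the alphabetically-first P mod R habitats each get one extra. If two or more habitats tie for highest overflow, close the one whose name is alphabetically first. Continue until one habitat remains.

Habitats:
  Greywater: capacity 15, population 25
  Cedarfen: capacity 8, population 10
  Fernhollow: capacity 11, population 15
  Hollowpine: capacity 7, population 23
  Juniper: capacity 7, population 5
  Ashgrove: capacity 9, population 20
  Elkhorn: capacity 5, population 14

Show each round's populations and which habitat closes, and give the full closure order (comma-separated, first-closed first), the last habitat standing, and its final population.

Round 1: Ashgrove=20 Cedarfen=10 Elkhorn=14 Fernhollow=15 Greywater=25 Hollowpine=23 Juniper=5 → close Hollowpine (overflow 16)
  23÷6 = 3 each, +1 to first 5
Round 2: Ashgrove=24 Cedarfen=14 Elkhorn=18 Fernhollow=19 Greywater=29 Juniper=8 → close Ashgrove (overflow 15)
  24÷5 = 4 each, +1 to first 4
Round 3: Cedarfen=19 Elkhorn=23 Fernhollow=24 Greywater=34 Juniper=12 → close Greywater (overflow 19)
  34÷4 = 8 each, +1 to first 2
Round 4: Cedarfen=28 Elkhorn=32 Fernhollow=32 Juniper=20 → close Elkhorn (overflow 27)
  32÷3 = 10 each, +1 to first 2
Round 5: Cedarfen=39 Fernhollow=43 Juniper=30 → close Fernhollow (overflow 32)
  43÷2 = 21 each, +1 to first 1
Round 6: Cedarfen=61 Juniper=51 → close Cedarfen (overflow 53)
  61÷1 = 61 each, +1 to first 0

Closure order: Hollowpine, Ashgrove, Greywater, Elkhorn, Fernhollow, Cedarfen
Last habitat: Juniper with 112 animals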